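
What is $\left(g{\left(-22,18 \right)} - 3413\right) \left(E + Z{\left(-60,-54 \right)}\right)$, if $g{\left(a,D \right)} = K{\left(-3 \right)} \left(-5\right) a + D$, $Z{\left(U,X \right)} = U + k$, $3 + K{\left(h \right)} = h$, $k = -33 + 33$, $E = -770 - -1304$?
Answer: $-1922070$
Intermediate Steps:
$E = 534$ ($E = -770 + 1304 = 534$)
$k = 0$
$K{\left(h \right)} = -3 + h$
$Z{\left(U,X \right)} = U$ ($Z{\left(U,X \right)} = U + 0 = U$)
$g{\left(a,D \right)} = D + 30 a$ ($g{\left(a,D \right)} = \left(-3 - 3\right) \left(-5\right) a + D = \left(-6\right) \left(-5\right) a + D = 30 a + D = D + 30 a$)
$\left(g{\left(-22,18 \right)} - 3413\right) \left(E + Z{\left(-60,-54 \right)}\right) = \left(\left(18 + 30 \left(-22\right)\right) - 3413\right) \left(534 - 60\right) = \left(\left(18 - 660\right) - 3413\right) 474 = \left(-642 - 3413\right) 474 = \left(-4055\right) 474 = -1922070$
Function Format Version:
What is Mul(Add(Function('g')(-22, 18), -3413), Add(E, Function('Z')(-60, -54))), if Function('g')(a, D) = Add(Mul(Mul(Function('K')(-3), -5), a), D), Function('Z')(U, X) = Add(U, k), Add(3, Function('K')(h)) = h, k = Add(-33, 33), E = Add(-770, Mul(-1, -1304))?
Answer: -1922070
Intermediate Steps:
E = 534 (E = Add(-770, 1304) = 534)
k = 0
Function('K')(h) = Add(-3, h)
Function('Z')(U, X) = U (Function('Z')(U, X) = Add(U, 0) = U)
Function('g')(a, D) = Add(D, Mul(30, a)) (Function('g')(a, D) = Add(Mul(Mul(Add(-3, -3), -5), a), D) = Add(Mul(Mul(-6, -5), a), D) = Add(Mul(30, a), D) = Add(D, Mul(30, a)))
Mul(Add(Function('g')(-22, 18), -3413), Add(E, Function('Z')(-60, -54))) = Mul(Add(Add(18, Mul(30, -22)), -3413), Add(534, -60)) = Mul(Add(Add(18, -660), -3413), 474) = Mul(Add(-642, -3413), 474) = Mul(-4055, 474) = -1922070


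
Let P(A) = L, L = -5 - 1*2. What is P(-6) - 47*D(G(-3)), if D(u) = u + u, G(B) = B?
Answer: 275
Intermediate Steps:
L = -7 (L = -5 - 2 = -7)
D(u) = 2*u
P(A) = -7
P(-6) - 47*D(G(-3)) = -7 - 94*(-3) = -7 - 47*(-6) = -7 + 282 = 275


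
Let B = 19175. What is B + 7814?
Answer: 26989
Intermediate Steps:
B + 7814 = 19175 + 7814 = 26989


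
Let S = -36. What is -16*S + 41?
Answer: 617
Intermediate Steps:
-16*S + 41 = -16*(-36) + 41 = 576 + 41 = 617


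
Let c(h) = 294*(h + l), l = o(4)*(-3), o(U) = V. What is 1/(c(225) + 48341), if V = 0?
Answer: 1/114491 ≈ 8.7343e-6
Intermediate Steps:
o(U) = 0
l = 0 (l = 0*(-3) = 0)
c(h) = 294*h (c(h) = 294*(h + 0) = 294*h)
1/(c(225) + 48341) = 1/(294*225 + 48341) = 1/(66150 + 48341) = 1/114491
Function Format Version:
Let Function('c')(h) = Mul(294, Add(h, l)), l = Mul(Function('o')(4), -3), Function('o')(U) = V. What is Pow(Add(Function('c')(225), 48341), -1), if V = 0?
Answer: Rational(1, 114491) ≈ 8.7343e-6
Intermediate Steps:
Function('o')(U) = 0
l = 0 (l = Mul(0, -3) = 0)
Function('c')(h) = Mul(294, h) (Function('c')(h) = Mul(294, Add(h, 0)) = Mul(294, h))
Pow(Add(Function('c')(225), 48341), -1) = Pow(Add(Mul(294, 225), 48341), -1) = Pow(Add(66150, 48341), -1) = Pow(114491, -1) = Rational(1, 114491)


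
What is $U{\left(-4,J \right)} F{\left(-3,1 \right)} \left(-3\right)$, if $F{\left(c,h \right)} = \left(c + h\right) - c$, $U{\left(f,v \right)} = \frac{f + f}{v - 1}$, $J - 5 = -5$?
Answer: $-24$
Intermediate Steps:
$J = 0$ ($J = 5 - 5 = 0$)
$U{\left(f,v \right)} = \frac{2 f}{-1 + v}$
$F{\left(c,h \right)} = h$
$U{\left(-4,J \right)} F{\left(-3,1 \right)} \left(-3\right) = 2 \left(-4\right) \frac{1}{-1 + 0} \cdot 1 \left(-3\right) = 2 \left(-4\right) \frac{1}{-1} \cdot 1 \left(-3\right) = 2 \left(-4\right) \left(-1\right) 1 \left(-3\right) = 8 \cdot 1 \left(-3\right) = 8 \left(-3\right) = -24$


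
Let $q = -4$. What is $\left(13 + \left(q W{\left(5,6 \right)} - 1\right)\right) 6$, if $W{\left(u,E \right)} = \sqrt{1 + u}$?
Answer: $72 - 24 \sqrt{6} \approx 13.212$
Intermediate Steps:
$\left(13 + \left(q W{\left(5,6 \right)} - 1\right)\right) 6 = \left(13 - \left(1 + 4 \sqrt{1 + 5}\right)\right) 6 = \left(13 - \left(1 + 4 \sqrt{6}\right)\right) 6 = \left(12 - 4 \sqrt{6}\right) 6 = 72 - 24 \sqrt{6}$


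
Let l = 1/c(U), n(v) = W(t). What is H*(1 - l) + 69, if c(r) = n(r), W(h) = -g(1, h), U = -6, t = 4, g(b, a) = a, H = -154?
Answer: -247/2 ≈ -123.50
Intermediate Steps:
W(h) = -h
n(v) = -4 (n(v) = -1*4 = -4)
c(r) = -4
l = -¼ (l = 1/(-4) = -¼ ≈ -0.25000)
H*(1 - l) + 69 = -154*(1 - 1*(-¼)) + 69 = -154*(1 + ¼) + 69 = -154*5/4 + 69 = -385/2 + 69 = -247/2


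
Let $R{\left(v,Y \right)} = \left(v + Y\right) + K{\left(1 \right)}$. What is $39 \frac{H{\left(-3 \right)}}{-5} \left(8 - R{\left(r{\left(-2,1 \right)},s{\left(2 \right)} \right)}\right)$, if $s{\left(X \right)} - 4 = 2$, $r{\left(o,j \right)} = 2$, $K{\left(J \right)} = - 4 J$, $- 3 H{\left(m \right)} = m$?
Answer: $- \frac{156}{5} \approx -31.2$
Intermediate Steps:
$H{\left(m \right)} = - \frac{m}{3}$
$s{\left(X \right)} = 6$ ($s{\left(X \right)} = 4 + 2 = 6$)
$R{\left(v,Y \right)} = -4 + Y + v$ ($R{\left(v,Y \right)} = \left(v + Y\right) - 4 = \left(Y + v\right) - 4 = -4 + Y + v$)
$39 \frac{H{\left(-3 \right)}}{-5} \left(8 - R{\left(r{\left(-2,1 \right)},s{\left(2 \right)} \right)}\right) = 39 \frac{\left(- \frac{1}{3}\right) \left(-3\right)}{-5} \left(8 - \left(-4 + 6 + 2\right)\right) = 39 \cdot 1 \left(- \frac{1}{5}\right) \left(8 - 4\right) = 39 \left(- \frac{1}{5}\right) \left(8 - 4\right) = \left(- \frac{39}{5}\right) 4 = - \frac{156}{5}$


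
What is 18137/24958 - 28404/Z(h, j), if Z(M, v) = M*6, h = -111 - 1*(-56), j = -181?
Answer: 119148707/1372690 ≈ 86.799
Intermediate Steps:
h = -55 (h = -111 + 56 = -55)
Z(M, v) = 6*M
18137/24958 - 28404/Z(h, j) = 18137/24958 - 28404/(6*(-55)) = 18137*(1/24958) - 28404/(-330) = 18137/24958 - 28404*(-1/330) = 18137/24958 + 4734/55 = 119148707/1372690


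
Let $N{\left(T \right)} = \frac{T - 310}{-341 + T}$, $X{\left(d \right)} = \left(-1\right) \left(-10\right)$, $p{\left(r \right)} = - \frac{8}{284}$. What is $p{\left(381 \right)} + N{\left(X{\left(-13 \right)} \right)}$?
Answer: $\frac{20638}{23501} \approx 0.87818$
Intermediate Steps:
$p{\left(r \right)} = - \frac{2}{71}$ ($p{\left(r \right)} = \left(-8\right) \frac{1}{284} = - \frac{2}{71}$)
$X{\left(d \right)} = 10$
$N{\left(T \right)} = \frac{-310 + T}{-341 + T}$
$p{\left(381 \right)} + N{\left(X{\left(-13 \right)} \right)} = - \frac{2}{71} + \frac{-310 + 10}{-341 + 10} = - \frac{2}{71} + \frac{1}{-331} \left(-300\right) = - \frac{2}{71} - - \frac{300}{331} = - \frac{2}{71} + \frac{300}{331} = \frac{20638}{23501}$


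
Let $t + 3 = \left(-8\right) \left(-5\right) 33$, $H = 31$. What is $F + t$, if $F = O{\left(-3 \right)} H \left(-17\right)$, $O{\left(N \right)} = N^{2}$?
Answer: $-3426$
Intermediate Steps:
$t = 1317$ ($t = -3 + \left(-8\right) \left(-5\right) 33 = -3 + 40 \cdot 33 = -3 + 1320 = 1317$)
$F = -4743$ ($F = \left(-3\right)^{2} \cdot 31 \left(-17\right) = 9 \cdot 31 \left(-17\right) = 279 \left(-17\right) = -4743$)
$F + t = -4743 + 1317 = -3426$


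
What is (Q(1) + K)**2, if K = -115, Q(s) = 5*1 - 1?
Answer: 12321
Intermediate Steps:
Q(s) = 4 (Q(s) = 5 - 1 = 4)
(Q(1) + K)**2 = (4 - 115)**2 = (-111)**2 = 12321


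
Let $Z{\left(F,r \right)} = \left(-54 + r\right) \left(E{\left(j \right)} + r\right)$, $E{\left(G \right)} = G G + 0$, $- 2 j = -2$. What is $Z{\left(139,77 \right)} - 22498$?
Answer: $-20704$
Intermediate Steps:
$j = 1$ ($j = \left(- \frac{1}{2}\right) \left(-2\right) = 1$)
$E{\left(G \right)} = G^{2}$ ($E{\left(G \right)} = G^{2} + 0 = G^{2}$)
$Z{\left(F,r \right)} = \left(1 + r\right) \left(-54 + r\right)$ ($Z{\left(F,r \right)} = \left(-54 + r\right) \left(1^{2} + r\right) = \left(-54 + r\right) \left(1 + r\right) = \left(1 + r\right) \left(-54 + r\right)$)
$Z{\left(139,77 \right)} - 22498 = \left(-54 + 77^{2} - 4081\right) - 22498 = \left(-54 + 5929 - 4081\right) - 22498 = 1794 - 22498 = -20704$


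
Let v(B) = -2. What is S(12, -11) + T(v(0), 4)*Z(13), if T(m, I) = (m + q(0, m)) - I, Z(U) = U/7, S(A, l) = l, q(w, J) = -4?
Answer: -207/7 ≈ -29.571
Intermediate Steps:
Z(U) = U/7 (Z(U) = U*(⅐) = U/7)
T(m, I) = -4 + m - I (T(m, I) = (m - 4) - I = (-4 + m) - I = -4 + m - I)
S(12, -11) + T(v(0), 4)*Z(13) = -11 + (-4 - 2 - 1*4)*((⅐)*13) = -11 + (-4 - 2 - 4)*(13/7) = -11 - 10*13/7 = -11 - 130/7 = -207/7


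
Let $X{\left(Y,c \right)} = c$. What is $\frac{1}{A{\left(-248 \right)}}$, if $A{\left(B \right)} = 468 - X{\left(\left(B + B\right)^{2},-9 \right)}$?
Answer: $\frac{1}{477} \approx 0.0020964$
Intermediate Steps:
$A{\left(B \right)} = 477$ ($A{\left(B \right)} = 468 - -9 = 468 + 9 = 477$)
$\frac{1}{A{\left(-248 \right)}} = \frac{1}{477}$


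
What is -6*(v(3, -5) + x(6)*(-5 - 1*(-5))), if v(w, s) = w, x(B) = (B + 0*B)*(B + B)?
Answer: -18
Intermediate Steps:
x(B) = 2*B² (x(B) = (B + 0)*(2*B) = B*(2*B) = 2*B²)
-6*(v(3, -5) + x(6)*(-5 - 1*(-5))) = -6*(3 + (2*6²)*(-5 - 1*(-5))) = -6*(3 + (2*36)*(-5 + 5)) = -6*(3 + 72*0) = -6*(3 + 0) = -6*3 = -18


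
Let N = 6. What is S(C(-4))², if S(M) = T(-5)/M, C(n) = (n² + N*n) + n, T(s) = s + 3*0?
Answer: 25/144 ≈ 0.17361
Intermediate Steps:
T(s) = s (T(s) = s + 0 = s)
C(n) = n² + 7*n (C(n) = (n² + 6*n) + n = n² + 7*n)
S(M) = -5/M
S(C(-4))² = (-5*(-1/(4*(7 - 4))))² = (-5/((-4*3)))² = (-5/(-12))² = (-5*(-1/12))² = (5/12)² = 25/144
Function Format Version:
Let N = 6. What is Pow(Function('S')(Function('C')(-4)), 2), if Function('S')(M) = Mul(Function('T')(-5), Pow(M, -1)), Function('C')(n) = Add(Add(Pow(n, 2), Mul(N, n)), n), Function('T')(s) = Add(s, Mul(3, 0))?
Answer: Rational(25, 144) ≈ 0.17361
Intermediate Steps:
Function('T')(s) = s (Function('T')(s) = Add(s, 0) = s)
Function('C')(n) = Add(Pow(n, 2), Mul(7, n)) (Function('C')(n) = Add(Add(Pow(n, 2), Mul(6, n)), n) = Add(Pow(n, 2), Mul(7, n)))
Function('S')(M) = Mul(-5, Pow(M, -1))
Pow(Function('S')(Function('C')(-4)), 2) = Pow(Mul(-5, Pow(Mul(-4, Add(7, -4)), -1)), 2) = Pow(Mul(-5, Pow(Mul(-4, 3), -1)), 2) = Pow(Mul(-5, Pow(-12, -1)), 2) = Pow(Mul(-5, Rational(-1, 12)), 2) = Pow(Rational(5, 12), 2) = Rational(25, 144)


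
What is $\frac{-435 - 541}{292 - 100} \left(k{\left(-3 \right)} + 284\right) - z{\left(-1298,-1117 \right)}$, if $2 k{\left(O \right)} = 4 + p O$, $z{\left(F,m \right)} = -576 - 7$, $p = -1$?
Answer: $- \frac{21083}{24} \approx -878.46$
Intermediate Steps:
$z{\left(F,m \right)} = -583$
$k{\left(O \right)} = 2 - \frac{O}{2}$ ($k{\left(O \right)} = \frac{4 - O}{2} = 2 - \frac{O}{2}$)
$\frac{-435 - 541}{292 - 100} \left(k{\left(-3 \right)} + 284\right) - z{\left(-1298,-1117 \right)} = \frac{-435 - 541}{292 - 100} \left(\left(2 - - \frac{3}{2}\right) + 284\right) - -583 = - \frac{976}{192} \left(\left(2 + \frac{3}{2}\right) + 284\right) + 583 = \left(-976\right) \frac{1}{192} \left(\frac{7}{2} + 284\right) + 583 = \left(- \frac{61}{12}\right) \frac{575}{2} + 583 = - \frac{35075}{24} + 583 = - \frac{21083}{24}$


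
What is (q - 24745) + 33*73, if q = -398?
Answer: -22734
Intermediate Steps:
(q - 24745) + 33*73 = (-398 - 24745) + 33*73 = -25143 + 2409 = -22734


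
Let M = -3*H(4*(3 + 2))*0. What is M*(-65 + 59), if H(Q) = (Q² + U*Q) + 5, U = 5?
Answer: 0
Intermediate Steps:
H(Q) = 5 + Q² + 5*Q (H(Q) = (Q² + 5*Q) + 5 = 5 + Q² + 5*Q)
M = 0 (M = -3*(5 + (4*(3 + 2))² + 5*(4*(3 + 2)))*0 = -3*(5 + (4*5)² + 5*(4*5))*0 = -3*(5 + 20² + 5*20)*0 = -3*(5 + 400 + 100)*0 = -3*505*0 = -1515*0 = 0)
M*(-65 + 59) = 0*(-65 + 59) = 0*(-6) = 0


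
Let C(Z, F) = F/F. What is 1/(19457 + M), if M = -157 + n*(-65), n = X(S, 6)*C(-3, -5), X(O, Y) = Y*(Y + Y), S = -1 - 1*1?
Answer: 1/14620 ≈ 6.8399e-5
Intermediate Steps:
C(Z, F) = 1
S = -2 (S = -1 - 1 = -2)
X(O, Y) = 2*Y**2 (X(O, Y) = Y*(2*Y) = 2*Y**2)
n = 72 (n = (2*6**2)*1 = (2*36)*1 = 72*1 = 72)
M = -4837 (M = -157 + 72*(-65) = -157 - 4680 = -4837)
1/(19457 + M) = 1/(19457 - 4837) = 1/14620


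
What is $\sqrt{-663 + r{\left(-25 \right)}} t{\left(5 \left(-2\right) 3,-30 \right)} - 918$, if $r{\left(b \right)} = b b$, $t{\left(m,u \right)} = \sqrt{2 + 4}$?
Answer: $-918 + 2 i \sqrt{57} \approx -918.0 + 15.1 i$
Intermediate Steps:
$t{\left(m,u \right)} = \sqrt{6}$
$r{\left(b \right)} = b^{2}$
$\sqrt{-663 + r{\left(-25 \right)}} t{\left(5 \left(-2\right) 3,-30 \right)} - 918 = \sqrt{-663 + \left(-25\right)^{2}} \sqrt{6} - 918 = \sqrt{-663 + 625} \sqrt{6} - 918 = \sqrt{-38} \sqrt{6} - 918 = i \sqrt{38} \sqrt{6} - 918 = 2 i \sqrt{57} - 918 = -918 + 2 i \sqrt{57}$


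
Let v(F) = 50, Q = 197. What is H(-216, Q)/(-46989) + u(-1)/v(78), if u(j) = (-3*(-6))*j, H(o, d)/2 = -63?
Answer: -46639/130525 ≈ -0.35732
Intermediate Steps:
H(o, d) = -126 (H(o, d) = 2*(-63) = -126)
u(j) = 18*j
H(-216, Q)/(-46989) + u(-1)/v(78) = -126/(-46989) + (18*(-1))/50 = -126*(-1/46989) - 18*1/50 = 14/5221 - 9/25 = -46639/130525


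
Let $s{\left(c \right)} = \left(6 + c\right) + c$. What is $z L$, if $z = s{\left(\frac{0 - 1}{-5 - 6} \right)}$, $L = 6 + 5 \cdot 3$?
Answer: $\frac{1428}{11} \approx 129.82$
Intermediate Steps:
$L = 21$ ($L = 6 + 15 = 21$)
$s{\left(c \right)} = 6 + 2 c$
$z = \frac{68}{11}$ ($z = 6 + 2 \frac{0 - 1}{-5 - 6} = 6 + 2 \left(- \frac{1}{-11}\right) = 6 + 2 \left(\left(-1\right) \left(- \frac{1}{11}\right)\right) = 6 + 2 \cdot \frac{1}{11} = 6 + \frac{2}{11} = \frac{68}{11} \approx 6.1818$)
$z L = \frac{68}{11} \cdot 21 = \frac{1428}{11}$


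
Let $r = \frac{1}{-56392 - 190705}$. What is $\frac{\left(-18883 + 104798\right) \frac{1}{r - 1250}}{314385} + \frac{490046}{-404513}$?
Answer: $- \frac{9518850718065650105}{7856005570741310151} \approx -1.2117$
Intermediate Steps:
$r = - \frac{1}{247097}$ ($r = \frac{1}{-247097} = - \frac{1}{247097} \approx -4.047 \cdot 10^{-6}$)
$\frac{\left(-18883 + 104798\right) \frac{1}{r - 1250}}{314385} + \frac{490046}{-404513} = \frac{\left(-18883 + 104798\right) \frac{1}{- \frac{1}{247097} - 1250}}{314385} + \frac{490046}{-404513} = \frac{85915}{- \frac{308871251}{247097}} \cdot \frac{1}{314385} + 490046 \left(- \frac{1}{404513}\right) = 85915 \left(- \frac{247097}{308871251}\right) \frac{1}{314385} - \frac{490046}{404513} = \left(- \frac{21229338755}{308871251}\right) \frac{1}{314385} - \frac{490046}{404513} = - \frac{4245867751}{19420897649127} - \frac{490046}{404513} = - \frac{9518850718065650105}{7856005570741310151}$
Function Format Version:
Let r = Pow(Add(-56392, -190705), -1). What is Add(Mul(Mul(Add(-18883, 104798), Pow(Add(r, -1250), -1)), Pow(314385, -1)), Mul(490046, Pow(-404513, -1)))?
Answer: Rational(-9518850718065650105, 7856005570741310151) ≈ -1.2117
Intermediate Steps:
r = Rational(-1, 247097) (r = Pow(-247097, -1) = Rational(-1, 247097) ≈ -4.0470e-6)
Add(Mul(Mul(Add(-18883, 104798), Pow(Add(r, -1250), -1)), Pow(314385, -1)), Mul(490046, Pow(-404513, -1))) = Add(Mul(Mul(Add(-18883, 104798), Pow(Add(Rational(-1, 247097), -1250), -1)), Pow(314385, -1)), Mul(490046, Pow(-404513, -1))) = Add(Mul(Mul(85915, Pow(Rational(-308871251, 247097), -1)), Rational(1, 314385)), Mul(490046, Rational(-1, 404513))) = Add(Mul(Mul(85915, Rational(-247097, 308871251)), Rational(1, 314385)), Rational(-490046, 404513)) = Add(Mul(Rational(-21229338755, 308871251), Rational(1, 314385)), Rational(-490046, 404513)) = Add(Rational(-4245867751, 19420897649127), Rational(-490046, 404513)) = Rational(-9518850718065650105, 7856005570741310151)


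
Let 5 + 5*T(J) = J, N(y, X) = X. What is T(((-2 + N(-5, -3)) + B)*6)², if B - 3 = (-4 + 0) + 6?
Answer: 1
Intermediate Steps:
B = 5 (B = 3 + ((-4 + 0) + 6) = 3 + (-4 + 6) = 3 + 2 = 5)
T(J) = -1 + J/5
T(((-2 + N(-5, -3)) + B)*6)² = (-1 + (((-2 - 3) + 5)*6)/5)² = (-1 + ((-5 + 5)*6)/5)² = (-1 + (0*6)/5)² = (-1 + (⅕)*0)² = (-1 + 0)² = (-1)² = 1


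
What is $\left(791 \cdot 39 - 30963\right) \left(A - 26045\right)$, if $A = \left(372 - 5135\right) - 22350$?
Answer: $6060012$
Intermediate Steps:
$A = -27113$ ($A = -4763 - 22350 = -27113$)
$\left(791 \cdot 39 - 30963\right) \left(A - 26045\right) = \left(791 \cdot 39 - 30963\right) \left(-27113 - 26045\right) = \left(30849 - 30963\right) \left(-53158\right) = \left(-114\right) \left(-53158\right) = 6060012$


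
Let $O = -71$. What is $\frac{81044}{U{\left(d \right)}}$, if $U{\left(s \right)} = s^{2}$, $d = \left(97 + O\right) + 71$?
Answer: $\frac{81044}{9409} \approx 8.6134$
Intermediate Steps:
$d = 97$ ($d = \left(97 - 71\right) + 71 = 26 + 71 = 97$)
$\frac{81044}{U{\left(d \right)}} = \frac{81044}{97^{2}} = \frac{81044}{9409}$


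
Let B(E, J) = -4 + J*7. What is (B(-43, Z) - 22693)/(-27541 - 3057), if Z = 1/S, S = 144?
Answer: 3268361/4406112 ≈ 0.74178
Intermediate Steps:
Z = 1/144 ≈ 0.0069444
B(E, J) = -4 + 7*J
(B(-43, Z) - 22693)/(-27541 - 3057) = ((-4 + 7*(1/144)) - 22693)/(-27541 - 3057) = ((-4 + 7/144) - 22693)/(-30598) = (-569/144 - 22693)*(-1/30598) = -3268361/144*(-1/30598) = 3268361/4406112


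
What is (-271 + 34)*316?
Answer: -74892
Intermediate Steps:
(-271 + 34)*316 = -237*316 = -74892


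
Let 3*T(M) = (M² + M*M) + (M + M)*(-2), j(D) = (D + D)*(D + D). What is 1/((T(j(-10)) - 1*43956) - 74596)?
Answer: -3/37256 ≈ -8.0524e-5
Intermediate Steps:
j(D) = 4*D² (j(D) = (2*D)*(2*D) = 4*D²)
T(M) = -4*M/3 + 2*M²/3 (T(M) = ((M² + M*M) + (M + M)*(-2))/3 = ((M² + M²) + (2*M)*(-2))/3 = (2*M² - 4*M)/3 = (-4*M + 2*M²)/3 = -4*M/3 + 2*M²/3)
1/((T(j(-10)) - 1*43956) - 74596) = 1/((2*(4*(-10)²)*(-2 + 4*(-10)²)/3 - 1*43956) - 74596) = 1/((2*(4*100)*(-2 + 4*100)/3 - 43956) - 74596) = 1/(((⅔)*400*(-2 + 400) - 43956) - 74596) = 1/(((⅔)*400*398 - 43956) - 74596) = 1/((318400/3 - 43956) - 74596) = 1/(186532/3 - 74596) = 1/(-37256/3) = -3/37256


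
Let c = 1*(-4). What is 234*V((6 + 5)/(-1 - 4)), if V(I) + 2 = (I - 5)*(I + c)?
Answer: 249444/25 ≈ 9977.8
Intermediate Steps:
c = -4
V(I) = -2 + (-5 + I)*(-4 + I) (V(I) = -2 + (I - 5)*(I - 4) = -2 + (-5 + I)*(-4 + I))
234*V((6 + 5)/(-1 - 4)) = 234*(18 + ((6 + 5)/(-1 - 4))² - 9*(6 + 5)/(-1 - 4)) = 234*(18 + (11/(-5))² - 99/(-5)) = 234*(18 + (11*(-⅕))² - 99*(-1)/5) = 234*(18 + (-11/5)² - 9*(-11/5)) = 234*(18 + 121/25 + 99/5) = 234*(1066/25) = 249444/25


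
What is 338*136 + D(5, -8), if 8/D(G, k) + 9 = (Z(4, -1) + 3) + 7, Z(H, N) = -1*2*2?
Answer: 137896/3 ≈ 45965.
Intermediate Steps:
Z(H, N) = -4 (Z(H, N) = -2*2 = -4)
D(G, k) = -8/3 (D(G, k) = 8/(-9 + ((-4 + 3) + 7)) = 8/(-9 + (-1 + 7)) = 8/(-9 + 6) = 8/(-3) = 8*(-1/3) = -8/3)
338*136 + D(5, -8) = 338*136 - 8/3 = 45968 - 8/3 = 137896/3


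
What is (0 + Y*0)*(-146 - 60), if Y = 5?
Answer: 0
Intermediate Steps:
(0 + Y*0)*(-146 - 60) = (0 + 5*0)*(-146 - 60) = (0 + 0)*(-206) = 0*(-206) = 0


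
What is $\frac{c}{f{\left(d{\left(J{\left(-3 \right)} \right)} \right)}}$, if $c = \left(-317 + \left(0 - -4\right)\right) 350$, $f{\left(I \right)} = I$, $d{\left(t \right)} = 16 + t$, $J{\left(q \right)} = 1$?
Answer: $- \frac{109550}{17} \approx -6444.1$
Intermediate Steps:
$c = -109550$ ($c = \left(-317 + \left(0 + 4\right)\right) 350 = \left(-317 + 4\right) 350 = \left(-313\right) 350 = -109550$)
$\frac{c}{f{\left(d{\left(J{\left(-3 \right)} \right)} \right)}} = - \frac{109550}{16 + 1} = - \frac{109550}{17}$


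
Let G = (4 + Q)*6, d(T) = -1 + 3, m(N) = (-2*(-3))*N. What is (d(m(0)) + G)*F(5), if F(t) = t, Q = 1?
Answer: 160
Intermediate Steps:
m(N) = 6*N
d(T) = 2
G = 30 (G = (4 + 1)*6 = 5*6 = 30)
(d(m(0)) + G)*F(5) = (2 + 30)*5 = 32*5 = 160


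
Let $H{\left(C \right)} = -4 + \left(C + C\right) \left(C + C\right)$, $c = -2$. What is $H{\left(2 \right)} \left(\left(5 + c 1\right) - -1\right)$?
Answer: $48$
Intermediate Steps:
$H{\left(C \right)} = -4 + 4 C^{2}$ ($H{\left(C \right)} = -4 + 2 C 2 C = -4 + 4 C^{2}$)
$H{\left(2 \right)} \left(\left(5 + c 1\right) - -1\right) = \left(-4 + 4 \cdot 2^{2}\right) \left(\left(5 - 2\right) - -1\right) = \left(-4 + 4 \cdot 4\right) \left(\left(5 - 2\right) + 1\right) = \left(-4 + 16\right) \left(3 + 1\right) = 12 \cdot 4 = 48$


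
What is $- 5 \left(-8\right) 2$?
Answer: $80$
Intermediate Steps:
$- 5 \left(-8\right) 2 = - \left(-40\right) 2 = \left(-1\right) \left(-80\right) = 80$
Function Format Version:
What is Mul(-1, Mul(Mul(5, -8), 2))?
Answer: 80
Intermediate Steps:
Mul(-1, Mul(Mul(5, -8), 2)) = Mul(-1, Mul(-40, 2)) = Mul(-1, -80) = 80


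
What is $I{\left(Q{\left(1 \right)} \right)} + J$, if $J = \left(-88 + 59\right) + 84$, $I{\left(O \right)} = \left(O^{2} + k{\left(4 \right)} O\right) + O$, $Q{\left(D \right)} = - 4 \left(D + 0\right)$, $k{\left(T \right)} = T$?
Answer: $51$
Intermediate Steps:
$Q{\left(D \right)} = - 4 D$
$I{\left(O \right)} = O^{2} + 5 O$ ($I{\left(O \right)} = \left(O^{2} + 4 O\right) + O = O^{2} + 5 O$)
$J = 55$ ($J = -29 + 84 = 55$)
$I{\left(Q{\left(1 \right)} \right)} + J = \left(-4\right) 1 \left(5 - 4\right) + 55 = - 4 \left(5 - 4\right) + 55 = \left(-4\right) 1 + 55 = -4 + 55 = 51$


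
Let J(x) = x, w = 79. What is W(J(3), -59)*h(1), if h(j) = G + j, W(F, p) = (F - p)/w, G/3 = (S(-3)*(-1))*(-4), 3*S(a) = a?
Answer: -682/79 ≈ -8.6329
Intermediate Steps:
S(a) = a/3
G = -12 (G = 3*((((⅓)*(-3))*(-1))*(-4)) = 3*(-1*(-1)*(-4)) = 3*(1*(-4)) = 3*(-4) = -12)
W(F, p) = -p/79 + F/79 (W(F, p) = (F - p)/79 = (F - p)*(1/79) = -p/79 + F/79)
h(j) = -12 + j
W(J(3), -59)*h(1) = (-1/79*(-59) + (1/79)*3)*(-12 + 1) = (59/79 + 3/79)*(-11) = (62/79)*(-11) = -682/79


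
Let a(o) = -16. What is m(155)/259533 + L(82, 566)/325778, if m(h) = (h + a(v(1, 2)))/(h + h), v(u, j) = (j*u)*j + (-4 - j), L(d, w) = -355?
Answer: -7129080877/6552635979735 ≈ -0.0010880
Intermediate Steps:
v(u, j) = -4 - j + u*j**2 (v(u, j) = u*j**2 + (-4 - j) = -4 - j + u*j**2)
m(h) = (-16 + h)/(2*h) (m(h) = (h - 16)/(h + h) = (-16 + h)/((2*h)) = (-16 + h)*(1/(2*h)) = (-16 + h)/(2*h))
m(155)/259533 + L(82, 566)/325778 = ((1/2)*(-16 + 155)/155)/259533 - 355/325778 = ((1/2)*(1/155)*139)*(1/259533) - 355*1/325778 = (139/310)*(1/259533) - 355/325778 = 139/80455230 - 355/325778 = -7129080877/6552635979735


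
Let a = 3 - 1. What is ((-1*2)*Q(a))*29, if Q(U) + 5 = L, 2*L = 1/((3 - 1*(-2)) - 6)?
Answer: 319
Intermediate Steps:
a = 2
L = -½ (L = 1/(2*((3 - 1*(-2)) - 6)) = 1/(2*((3 + 2) - 6)) = 1/(2*(5 - 6)) = (½)/(-1) = (½)*(-1) = -½ ≈ -0.50000)
Q(U) = -11/2 (Q(U) = -5 - ½ = -11/2)
((-1*2)*Q(a))*29 = (-1*2*(-11/2))*29 = -2*(-11/2)*29 = 11*29 = 319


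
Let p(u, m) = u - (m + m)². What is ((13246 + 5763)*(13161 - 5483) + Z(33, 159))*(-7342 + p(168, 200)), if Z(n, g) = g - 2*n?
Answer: -24399245072930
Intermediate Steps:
p(u, m) = u - 4*m² (p(u, m) = u - (2*m)² = u - 4*m²)
((13246 + 5763)*(13161 - 5483) + Z(33, 159))*(-7342 + p(168, 200)) = ((13246 + 5763)*(13161 - 5483) + (159 - 2*33))*(-7342 + (168 - 4*200²)) = (19009*7678 + (159 - 66))*(-7342 + (168 - 4*40000)) = (145951102 + 93)*(-7342 + (168 - 160000)) = 145951195*(-7342 - 159832) = 145951195*(-167174) = -24399245072930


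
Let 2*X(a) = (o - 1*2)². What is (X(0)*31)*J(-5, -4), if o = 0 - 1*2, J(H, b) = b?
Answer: -992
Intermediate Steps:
o = -2 (o = 0 - 2 = -2)
X(a) = 8 (X(a) = (-2 - 1*2)²/2 = (-2 - 2)²/2 = (½)*(-4)² = (½)*16 = 8)
(X(0)*31)*J(-5, -4) = (8*31)*(-4) = 248*(-4) = -992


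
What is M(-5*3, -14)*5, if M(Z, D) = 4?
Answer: 20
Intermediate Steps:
M(-5*3, -14)*5 = 4*5 = 20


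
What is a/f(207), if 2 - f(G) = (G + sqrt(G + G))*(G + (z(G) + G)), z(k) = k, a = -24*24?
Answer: 74041920/16364161651 - 1073088*sqrt(46)/16364161651 ≈ 0.0040799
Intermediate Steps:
a = -576
f(G) = 2 - 3*G*(G + sqrt(2)*sqrt(G)) (f(G) = 2 - (G + sqrt(G + G))*(G + (G + G)) = 2 - (G + sqrt(2*G))*(G + 2*G) = 2 - (G + sqrt(2)*sqrt(G))*3*G = 2 - 3*G*(G + sqrt(2)*sqrt(G)))
a/f(207) = -576/(2 - 3*207**2 - 3*sqrt(2)*207**(3/2)) = -576/(2 - 3*42849 - 3*sqrt(2)*621*sqrt(23)) = -576/(2 - 128547 - 1863*sqrt(46)) = -576/(-128545 - 1863*sqrt(46))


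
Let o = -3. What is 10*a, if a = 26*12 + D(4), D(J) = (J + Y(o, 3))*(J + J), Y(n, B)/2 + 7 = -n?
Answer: 2800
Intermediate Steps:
Y(n, B) = -14 - 2*n (Y(n, B) = -14 + 2*(-n) = -14 - 2*n)
D(J) = 2*J*(-8 + J) (D(J) = (J + (-14 - 2*(-3)))*(J + J) = (J + (-14 + 6))*(2*J) = (J - 8)*(2*J) = (-8 + J)*(2*J) = 2*J*(-8 + J))
a = 280 (a = 26*12 + 2*4*(-8 + 4) = 312 + 2*4*(-4) = 312 - 32 = 280)
10*a = 10*280 = 2800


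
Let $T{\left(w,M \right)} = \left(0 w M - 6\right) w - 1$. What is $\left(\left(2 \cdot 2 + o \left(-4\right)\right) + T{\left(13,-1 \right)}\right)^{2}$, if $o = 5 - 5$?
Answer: $5625$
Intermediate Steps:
$T{\left(w,M \right)} = -1 - 6 w$ ($T{\left(w,M \right)} = \left(0 M - 6\right) w - 1 = \left(0 - 6\right) w - 1 = - 6 w - 1 = -1 - 6 w$)
$o = 0$
$\left(\left(2 \cdot 2 + o \left(-4\right)\right) + T{\left(13,-1 \right)}\right)^{2} = \left(\left(2 \cdot 2 + 0 \left(-4\right)\right) - 79\right)^{2} = \left(\left(4 + 0\right) - 79\right)^{2} = \left(4 - 79\right)^{2} = \left(-75\right)^{2} = 5625$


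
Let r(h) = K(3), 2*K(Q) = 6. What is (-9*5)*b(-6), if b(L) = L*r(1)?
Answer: 810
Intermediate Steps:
K(Q) = 3 (K(Q) = (1/2)*6 = 3)
r(h) = 3
b(L) = 3*L (b(L) = L*3 = 3*L)
(-9*5)*b(-6) = (-9*5)*(3*(-6)) = -45*(-18) = 810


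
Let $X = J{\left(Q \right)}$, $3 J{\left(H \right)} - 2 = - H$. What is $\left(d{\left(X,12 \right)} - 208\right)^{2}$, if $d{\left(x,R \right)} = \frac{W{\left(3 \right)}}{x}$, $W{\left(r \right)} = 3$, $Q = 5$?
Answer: $44521$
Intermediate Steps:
$J{\left(H \right)} = \frac{2}{3} - \frac{H}{3}$ ($J{\left(H \right)} = \frac{2}{3} + \frac{\left(-1\right) H}{3} = \frac{2}{3} - \frac{H}{3}$)
$X = -1$ ($X = \frac{2}{3} - \frac{5}{3} = -1$)
$d{\left(x,R \right)} = \frac{3}{x}$
$\left(d{\left(X,12 \right)} - 208\right)^{2} = \left(\frac{3}{-1} - 208\right)^{2} = \left(3 \left(-1\right) - 208\right)^{2} = \left(-3 - 208\right)^{2} = \left(-211\right)^{2} = 44521$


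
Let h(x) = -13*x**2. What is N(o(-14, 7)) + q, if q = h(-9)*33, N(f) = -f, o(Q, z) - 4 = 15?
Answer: -34768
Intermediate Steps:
o(Q, z) = 19 (o(Q, z) = 4 + 15 = 19)
q = -34749 (q = -13*(-9)**2*33 = -13*81*33 = -1053*33 = -34749)
N(o(-14, 7)) + q = -1*19 - 34749 = -19 - 34749 = -34768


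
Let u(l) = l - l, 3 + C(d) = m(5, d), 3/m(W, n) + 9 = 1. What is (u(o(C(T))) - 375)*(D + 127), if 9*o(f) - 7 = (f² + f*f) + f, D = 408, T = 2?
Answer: -200625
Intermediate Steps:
m(W, n) = -3/8 (m(W, n) = 3/(-9 + 1) = 3/(-8) = 3*(-⅛) = -3/8)
C(d) = -27/8 (C(d) = -3 - 3/8 = -27/8)
o(f) = 7/9 + f/9 + 2*f²/9 (o(f) = 7/9 + ((f² + f*f) + f)/9 = 7/9 + ((f² + f²) + f)/9 = 7/9 + (2*f² + f)/9 = 7/9 + (f + 2*f²)/9 = 7/9 + (f/9 + 2*f²/9) = 7/9 + f/9 + 2*f²/9)
u(l) = 0
(u(o(C(T))) - 375)*(D + 127) = (0 - 375)*(408 + 127) = -375*535 = -200625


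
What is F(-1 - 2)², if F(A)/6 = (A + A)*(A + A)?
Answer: 46656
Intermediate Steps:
F(A) = 24*A² (F(A) = 6*((A + A)*(A + A)) = 6*((2*A)*(2*A)) = 6*(4*A²) = 24*A²)
F(-1 - 2)² = (24*(-1 - 2)²)² = (24*(-3)²)² = (24*9)² = 216² = 46656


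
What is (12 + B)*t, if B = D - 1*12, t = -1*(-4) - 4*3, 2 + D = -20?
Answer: 176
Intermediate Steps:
D = -22 (D = -2 - 20 = -22)
t = -8 (t = 4 - 1*12 = 4 - 12 = -8)
B = -34 (B = -22 - 1*12 = -22 - 12 = -34)
(12 + B)*t = (12 - 34)*(-8) = -22*(-8) = 176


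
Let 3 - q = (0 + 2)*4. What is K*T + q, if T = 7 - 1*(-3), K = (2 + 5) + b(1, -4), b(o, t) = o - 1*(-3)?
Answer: 105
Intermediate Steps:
b(o, t) = 3 + o (b(o, t) = o + 3 = 3 + o)
K = 11 (K = (2 + 5) + (3 + 1) = 7 + 4 = 11)
q = -5 (q = 3 - (0 + 2)*4 = 3 - 2*4 = 3 - 1*8 = 3 - 8 = -5)
T = 10 (T = 7 + 3 = 10)
K*T + q = 11*10 - 5 = 110 - 5 = 105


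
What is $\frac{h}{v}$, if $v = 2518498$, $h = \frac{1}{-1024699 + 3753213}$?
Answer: $\frac{1}{6871757051972} \approx 1.4552 \cdot 10^{-13}$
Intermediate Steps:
$h = \frac{1}{2728514} \approx 3.665 \cdot 10^{-7}$
$\frac{h}{v} = \frac{1}{2728514 \cdot 2518498} = \frac{1}{2728514} \cdot \frac{1}{2518498} = \frac{1}{6871757051972}$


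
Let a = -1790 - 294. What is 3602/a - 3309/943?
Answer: -5146321/982606 ≈ -5.2374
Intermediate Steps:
a = -2084
3602/a - 3309/943 = 3602/(-2084) - 3309/943 = 3602*(-1/2084) - 3309*1/943 = -1801/1042 - 3309/943 = -5146321/982606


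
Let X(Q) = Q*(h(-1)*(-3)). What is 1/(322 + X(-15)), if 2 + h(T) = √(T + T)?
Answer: 116/28937 - 45*I*√2/57874 ≈ 0.0040087 - 0.0010996*I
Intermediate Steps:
h(T) = -2 + √2*√T (h(T) = -2 + √(T + T) = -2 + √(2*T) = -2 + √2*√T)
X(Q) = Q*(6 - 3*I*√2) (X(Q) = Q*((-2 + √2*√(-1))*(-3)) = Q*((-2 + √2*I)*(-3)) = Q*((-2 + I*√2)*(-3)) = Q*(6 - 3*I*√2))
1/(322 + X(-15)) = 1/(322 + 3*(-15)*(2 - I*√2)) = 1/(322 + (-90 + 45*I*√2)) = 1/(232 + 45*I*√2)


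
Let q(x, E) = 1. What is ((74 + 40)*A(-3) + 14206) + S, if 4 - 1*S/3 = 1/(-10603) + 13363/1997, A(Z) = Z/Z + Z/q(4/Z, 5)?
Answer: 295801874414/21174191 ≈ 13970.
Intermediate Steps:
A(Z) = 1 + Z (A(Z) = Z/Z + Z/1 = 1 + Z*1 = 1 + Z)
S = -170967384/21174191 (S = 12 - 3*(1/(-10603) + 13363/1997) = 12 - 3*(1*(-1/10603) + 13363*(1/1997)) = 12 - 3*(-1/10603 + 13363/1997) = 12 - 3*141685892/21174191 = 12 - 425057676/21174191 = -170967384/21174191 ≈ -8.0743)
((74 + 40)*A(-3) + 14206) + S = ((74 + 40)*(1 - 3) + 14206) - 170967384/21174191 = (114*(-2) + 14206) - 170967384/21174191 = (-228 + 14206) - 170967384/21174191 = 13978 - 170967384/21174191 = 295801874414/21174191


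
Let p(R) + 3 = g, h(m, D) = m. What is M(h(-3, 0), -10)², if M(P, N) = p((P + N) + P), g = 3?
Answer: 0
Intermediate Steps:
p(R) = 0 (p(R) = -3 + 3 = 0)
M(P, N) = 0
M(h(-3, 0), -10)² = 0² = 0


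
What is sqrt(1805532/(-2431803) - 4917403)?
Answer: I*sqrt(3231098054235089247)/810601 ≈ 2217.5*I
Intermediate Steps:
sqrt(1805532/(-2431803) - 4917403) = sqrt(1805532*(-1/2431803) - 4917403) = sqrt(-601844/810601 - 4917403) = sqrt(-3986052391047/810601) = I*sqrt(3231098054235089247)/810601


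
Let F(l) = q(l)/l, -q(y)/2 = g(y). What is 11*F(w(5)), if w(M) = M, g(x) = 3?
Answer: -66/5 ≈ -13.200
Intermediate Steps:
q(y) = -6 (q(y) = -2*3 = -6)
F(l) = -6/l
11*F(w(5)) = 11*(-6/5) = -66/5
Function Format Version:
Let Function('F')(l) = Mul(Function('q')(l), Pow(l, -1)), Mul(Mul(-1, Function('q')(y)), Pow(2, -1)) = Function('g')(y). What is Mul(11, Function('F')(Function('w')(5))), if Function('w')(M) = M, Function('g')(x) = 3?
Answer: Rational(-66, 5) ≈ -13.200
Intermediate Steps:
Function('q')(y) = -6 (Function('q')(y) = Mul(-2, 3) = -6)
Function('F')(l) = Mul(-6, Pow(l, -1))
Mul(11, Function('F')(Function('w')(5))) = Mul(11, Mul(-6, Pow(5, -1))) = Mul(11, Mul(-6, Rational(1, 5))) = Mul(11, Rational(-6, 5)) = Rational(-66, 5)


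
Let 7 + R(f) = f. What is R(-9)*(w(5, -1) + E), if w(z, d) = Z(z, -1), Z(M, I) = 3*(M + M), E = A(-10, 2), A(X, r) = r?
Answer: -512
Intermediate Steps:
E = 2
R(f) = -7 + f
Z(M, I) = 6*M (Z(M, I) = 3*(2*M) = 6*M)
w(z, d) = 6*z
R(-9)*(w(5, -1) + E) = (-7 - 9)*(6*5 + 2) = -16*(30 + 2) = -16*32 = -512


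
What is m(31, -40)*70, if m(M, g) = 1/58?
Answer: 35/29 ≈ 1.2069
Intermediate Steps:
m(M, g) = 1/58
m(31, -40)*70 = (1/58)*70 = 35/29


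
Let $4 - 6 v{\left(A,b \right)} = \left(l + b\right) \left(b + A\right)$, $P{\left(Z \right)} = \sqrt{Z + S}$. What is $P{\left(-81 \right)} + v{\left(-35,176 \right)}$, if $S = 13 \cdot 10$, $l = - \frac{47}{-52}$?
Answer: $- \frac{1294667}{312} \approx -4149.6$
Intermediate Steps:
$l = \frac{47}{52}$ ($l = \left(-47\right) \left(- \frac{1}{52}\right) = \frac{47}{52} \approx 0.90385$)
$S = 130$
$P{\left(Z \right)} = \sqrt{130 + Z}$ ($P{\left(Z \right)} = \sqrt{Z + 130} = \sqrt{130 + Z}$)
$v{\left(A,b \right)} = \frac{2}{3} - \frac{\left(\frac{47}{52} + b\right) \left(A + b\right)}{6}$ ($v{\left(A,b \right)} = \frac{2}{3} - \frac{\left(\frac{47}{52} + b\right) \left(b + A\right)}{6} = \frac{2}{3} - \frac{\left(\frac{47}{52} + b\right) \left(A + b\right)}{6}$)
$P{\left(-81 \right)} + v{\left(-35,176 \right)} = \sqrt{130 - 81} - \left(\frac{6419}{312} - \frac{3080}{3} + \frac{15488}{3}\right) = \sqrt{49} + \left(\frac{2}{3} + \frac{1645}{312} - \frac{1034}{39} - \frac{15488}{3} + \frac{3080}{3}\right) = 7 + \left(\frac{2}{3} + \frac{1645}{312} - \frac{1034}{39} - \frac{15488}{3} + \frac{3080}{3}\right) = 7 - \frac{1296851}{312} = - \frac{1294667}{312}$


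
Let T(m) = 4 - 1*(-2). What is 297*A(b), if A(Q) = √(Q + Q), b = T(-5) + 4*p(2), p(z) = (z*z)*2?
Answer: 594*√19 ≈ 2589.2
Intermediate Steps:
p(z) = 2*z² (p(z) = z²*2 = 2*z²)
T(m) = 6 (T(m) = 4 + 2 = 6)
b = 38 (b = 6 + 4*(2*2²) = 6 + 4*(2*4) = 6 + 4*8 = 6 + 32 = 38)
A(Q) = √2*√Q (A(Q) = √(2*Q) = √2*√Q)
297*A(b) = 297*(√2*√38) = 297*(2*√19) = 594*√19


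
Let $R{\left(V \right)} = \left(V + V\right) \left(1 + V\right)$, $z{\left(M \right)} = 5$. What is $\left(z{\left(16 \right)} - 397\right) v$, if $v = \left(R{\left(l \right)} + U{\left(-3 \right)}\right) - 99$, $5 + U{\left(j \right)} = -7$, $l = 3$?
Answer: $34104$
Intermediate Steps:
$U{\left(j \right)} = -12$ ($U{\left(j \right)} = -5 - 7 = -12$)
$R{\left(V \right)} = 2 V \left(1 + V\right)$
$v = -87$ ($v = \left(2 \cdot 3 \left(1 + 3\right) - 12\right) - 99 = \left(2 \cdot 3 \cdot 4 - 12\right) - 99 = \left(24 - 12\right) - 99 = 12 - 99 = -87$)
$\left(z{\left(16 \right)} - 397\right) v = \left(5 - 397\right) \left(-87\right) = \left(-392\right) \left(-87\right) = 34104$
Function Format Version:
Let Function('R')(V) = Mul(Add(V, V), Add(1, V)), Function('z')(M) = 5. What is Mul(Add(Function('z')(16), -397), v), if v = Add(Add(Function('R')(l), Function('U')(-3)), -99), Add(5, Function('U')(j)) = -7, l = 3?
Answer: 34104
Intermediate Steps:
Function('U')(j) = -12 (Function('U')(j) = Add(-5, -7) = -12)
Function('R')(V) = Mul(2, V, Add(1, V)) (Function('R')(V) = Mul(Mul(2, V), Add(1, V)) = Mul(2, V, Add(1, V)))
v = -87 (v = Add(Add(Mul(2, 3, Add(1, 3)), -12), -99) = Add(Add(Mul(2, 3, 4), -12), -99) = Add(Add(24, -12), -99) = Add(12, -99) = -87)
Mul(Add(Function('z')(16), -397), v) = Mul(Add(5, -397), -87) = Mul(-392, -87) = 34104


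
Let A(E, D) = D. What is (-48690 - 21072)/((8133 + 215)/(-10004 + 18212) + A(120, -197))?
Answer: 20450232/57451 ≈ 355.96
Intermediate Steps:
(-48690 - 21072)/((8133 + 215)/(-10004 + 18212) + A(120, -197)) = (-48690 - 21072)/((8133 + 215)/(-10004 + 18212) - 197) = -69762/(8348/8208 - 197) = -69762/(8348*(1/8208) - 197) = -69762/(2087/2052 - 197) = -69762/(-402157/2052) = -69762*(-2052/402157) = 20450232/57451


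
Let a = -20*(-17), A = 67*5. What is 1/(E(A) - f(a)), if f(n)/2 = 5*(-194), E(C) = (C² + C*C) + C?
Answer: 1/226725 ≈ 4.4106e-6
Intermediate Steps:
A = 335
E(C) = C + 2*C² (E(C) = (C² + C²) + C = 2*C² + C = C + 2*C²)
a = 340
f(n) = -1940 (f(n) = 2*(5*(-194)) = 2*(-970) = -1940)
1/(E(A) - f(a)) = 1/(335*(1 + 2*335) - 1*(-1940)) = 1/(335*(1 + 670) + 1940) = 1/(335*671 + 1940) = 1/(224785 + 1940) = 1/226725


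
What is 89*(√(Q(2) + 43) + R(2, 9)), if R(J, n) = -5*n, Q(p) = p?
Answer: -4005 + 267*√5 ≈ -3408.0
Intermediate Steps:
89*(√(Q(2) + 43) + R(2, 9)) = 89*(√(2 + 43) - 5*9) = 89*(√45 - 45) = 89*(3*√5 - 45) = 89*(-45 + 3*√5) = -4005 + 267*√5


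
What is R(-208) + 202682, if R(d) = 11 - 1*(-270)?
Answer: 202963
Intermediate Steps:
R(d) = 281 (R(d) = 11 + 270 = 281)
R(-208) + 202682 = 281 + 202682 = 202963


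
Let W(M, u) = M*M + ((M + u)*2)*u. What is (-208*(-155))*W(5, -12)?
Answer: 6222320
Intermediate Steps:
W(M, u) = M**2 + u*(2*M + 2*u) (W(M, u) = M**2 + (2*M + 2*u)*u = M**2 + u*(2*M + 2*u))
(-208*(-155))*W(5, -12) = (-208*(-155))*(5**2 + 2*(-12)**2 + 2*5*(-12)) = 32240*(25 + 2*144 - 120) = 32240*(25 + 288 - 120) = 32240*193 = 6222320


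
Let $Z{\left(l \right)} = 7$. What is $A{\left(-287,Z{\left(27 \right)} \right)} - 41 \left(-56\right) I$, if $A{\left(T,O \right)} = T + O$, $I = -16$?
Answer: $-37016$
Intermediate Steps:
$A{\left(T,O \right)} = O + T$
$A{\left(-287,Z{\left(27 \right)} \right)} - 41 \left(-56\right) I = \left(7 - 287\right) - 41 \left(-56\right) \left(-16\right) = -280 - \left(-2296\right) \left(-16\right) = -280 - 36736 = -37016$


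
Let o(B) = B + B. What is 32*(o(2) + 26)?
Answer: 960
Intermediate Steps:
o(B) = 2*B
32*(o(2) + 26) = 32*(2*2 + 26) = 32*(4 + 26) = 32*30 = 960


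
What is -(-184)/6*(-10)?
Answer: -920/3 ≈ -306.67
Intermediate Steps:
-(-184)/6*(-10) = -8*(-23/6)*(-10) = (92/3)*(-10) = -920/3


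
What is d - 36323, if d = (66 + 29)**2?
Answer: -27298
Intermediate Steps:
d = 9025 (d = 95**2 = 9025)
d - 36323 = 9025 - 36323 = -27298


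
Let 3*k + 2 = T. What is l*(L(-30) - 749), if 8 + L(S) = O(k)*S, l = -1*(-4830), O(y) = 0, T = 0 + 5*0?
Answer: -3656310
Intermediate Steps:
T = 0 (T = 0 + 0 = 0)
k = -2/3 (k = -2/3 + (1/3)*0 = -2/3 + 0 = -2/3 ≈ -0.66667)
l = 4830
L(S) = -8 (L(S) = -8 + 0*S = -8 + 0 = -8)
l*(L(-30) - 749) = 4830*(-8 - 749) = 4830*(-757) = -3656310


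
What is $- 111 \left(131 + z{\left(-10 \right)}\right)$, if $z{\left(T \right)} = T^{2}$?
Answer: $-25641$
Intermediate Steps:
$- 111 \left(131 + z{\left(-10 \right)}\right) = - 111 \left(131 + \left(-10\right)^{2}\right) = - 111 \left(131 + 100\right) = \left(-111\right) 231 = -25641$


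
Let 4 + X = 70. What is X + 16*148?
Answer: 2434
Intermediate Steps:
X = 66 (X = -4 + 70 = 66)
X + 16*148 = 66 + 16*148 = 66 + 2368 = 2434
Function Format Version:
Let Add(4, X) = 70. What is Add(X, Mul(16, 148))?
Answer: 2434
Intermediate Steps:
X = 66 (X = Add(-4, 70) = 66)
Add(X, Mul(16, 148)) = Add(66, Mul(16, 148)) = Add(66, 2368) = 2434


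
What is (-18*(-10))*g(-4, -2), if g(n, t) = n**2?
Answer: 2880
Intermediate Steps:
(-18*(-10))*g(-4, -2) = -18*(-10)*(-4)**2 = 180*16 = 2880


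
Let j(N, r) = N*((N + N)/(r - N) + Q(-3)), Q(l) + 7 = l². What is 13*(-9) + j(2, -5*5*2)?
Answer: -1471/13 ≈ -113.15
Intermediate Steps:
Q(l) = -7 + l²
j(N, r) = N*(2 + 2*N/(r - N)) (j(N, r) = N*((N + N)/(r - N) + (-7 + (-3)²)) = N*((2*N)/(r - N) + (-7 + 9)) = N*(2*N/(r - N) + 2) = N*(2 + 2*N/(r - N)))
13*(-9) + j(2, -5*5*2) = 13*(-9) + 2*2*(-5*5*2)/(-5*5*2 - 1*2) = -117 + 2*2*(-25*2)/(-25*2 - 2) = -117 + 2*2*(-50)/(-50 - 2) = -117 + 2*2*(-50)/(-52) = -117 + 2*2*(-50)*(-1/52) = -117 + 50/13 = -1471/13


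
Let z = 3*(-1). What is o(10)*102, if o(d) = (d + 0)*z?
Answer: -3060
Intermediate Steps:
z = -3
o(d) = -3*d (o(d) = (d + 0)*(-3) = d*(-3) = -3*d)
o(10)*102 = -3*10*102 = -30*102 = -3060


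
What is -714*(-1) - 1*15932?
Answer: -15218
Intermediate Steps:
-714*(-1) - 1*15932 = 714 - 15932 = -15218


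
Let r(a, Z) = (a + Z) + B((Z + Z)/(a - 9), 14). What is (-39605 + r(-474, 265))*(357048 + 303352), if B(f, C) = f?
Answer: -12699948996800/483 ≈ -2.6294e+10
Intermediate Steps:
r(a, Z) = Z + a + 2*Z/(-9 + a) (r(a, Z) = (a + Z) + (Z + Z)/(a - 9) = (Z + a) + (2*Z)/(-9 + a) = (Z + a) + 2*Z/(-9 + a) = Z + a + 2*Z/(-9 + a))
(-39605 + r(-474, 265))*(357048 + 303352) = (-39605 + (2*265 + (-9 - 474)*(265 - 474))/(-9 - 474))*(357048 + 303352) = (-39605 + (530 - 483*(-209))/(-483))*660400 = (-39605 - (530 + 100947)/483)*660400 = (-39605 - 1/483*101477)*660400 = (-39605 - 101477/483)*660400 = -19230692/483*660400 = -12699948996800/483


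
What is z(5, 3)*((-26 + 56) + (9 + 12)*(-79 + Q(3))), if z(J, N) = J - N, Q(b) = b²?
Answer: -2880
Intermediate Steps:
z(5, 3)*((-26 + 56) + (9 + 12)*(-79 + Q(3))) = (5 - 1*3)*((-26 + 56) + (9 + 12)*(-79 + 3²)) = (5 - 3)*(30 + 21*(-79 + 9)) = 2*(30 + 21*(-70)) = 2*(30 - 1470) = 2*(-1440) = -2880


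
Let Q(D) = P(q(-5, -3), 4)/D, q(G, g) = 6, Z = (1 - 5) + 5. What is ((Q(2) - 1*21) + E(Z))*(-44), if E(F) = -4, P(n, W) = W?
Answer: 1012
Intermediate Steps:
Z = 1 (Z = -4 + 5 = 1)
Q(D) = 4/D
((Q(2) - 1*21) + E(Z))*(-44) = ((4/2 - 1*21) - 4)*(-44) = ((4*(1/2) - 21) - 4)*(-44) = ((2 - 21) - 4)*(-44) = (-19 - 4)*(-44) = -23*(-44) = 1012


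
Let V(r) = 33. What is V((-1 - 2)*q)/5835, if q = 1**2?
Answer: 11/1945 ≈ 0.0056555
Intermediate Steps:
q = 1
V((-1 - 2)*q)/5835 = 33/5835 = 33*(1/5835) = 11/1945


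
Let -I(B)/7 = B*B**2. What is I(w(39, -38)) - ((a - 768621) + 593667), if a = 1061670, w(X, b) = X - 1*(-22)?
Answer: -2475583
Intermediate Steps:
w(X, b) = 22 + X (w(X, b) = X + 22 = 22 + X)
I(B) = -7*B**3 (I(B) = -7*B*B**2 = -7*B**3)
I(w(39, -38)) - ((a - 768621) + 593667) = -7*(22 + 39)**3 - ((1061670 - 768621) + 593667) = -7*61**3 - (293049 + 593667) = -7*226981 - 1*886716 = -1588867 - 886716 = -2475583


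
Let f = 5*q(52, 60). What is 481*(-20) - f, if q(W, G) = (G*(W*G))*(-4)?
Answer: 3734380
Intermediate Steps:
q(W, G) = -4*W*G**2 (q(W, G) = (G*(G*W))*(-4) = (W*G**2)*(-4) = -4*W*G**2)
f = -3744000 (f = 5*(-4*52*60**2) = 5*(-4*52*3600) = 5*(-748800) = -3744000)
481*(-20) - f = 481*(-20) - 1*(-3744000) = -9620 + 3744000 = 3734380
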